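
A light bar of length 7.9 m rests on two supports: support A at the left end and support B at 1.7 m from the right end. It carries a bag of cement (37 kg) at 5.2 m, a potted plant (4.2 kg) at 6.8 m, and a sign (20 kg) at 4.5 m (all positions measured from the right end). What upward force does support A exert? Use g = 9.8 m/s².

Take moments about support B.
Bag of cement: 37 × 9.8 = 362.6 N down at 5.2 m → arm 3.5 m, τ = 362.6 × 3.5 = 1269 N·m counterclockwise.
Potted plant: 4.2 × 9.8 = 41.16 N down at 6.8 m → arm 5.1 m, τ = 41.16 × 5.1 = 209.9 N·m counterclockwise.
Sign: 20 × 9.8 = 196 N down at 4.5 m → arm 2.8 m, τ = 196 × 2.8 = 548.8 N·m counterclockwise.
Net load moment about support B = 2028 N·m counterclockwise.
Reaction R at support A is upward at 7.9 m, arm 6.2 m → moment R × 6.2 clockwise.
Στ = 0 ⇒ R × 6.2 = 2028 ⇒ R = 327 N.

R_A ≈ 327 N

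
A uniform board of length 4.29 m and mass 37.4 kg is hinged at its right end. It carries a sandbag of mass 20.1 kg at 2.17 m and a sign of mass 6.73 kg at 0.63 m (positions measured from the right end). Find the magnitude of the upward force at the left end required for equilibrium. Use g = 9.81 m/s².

F ≈ 293 N

About the right end:
Beam weight: 37.4 × 9.81 = 366.9 N down at 2.145 m → arm 2.145 m, τ = 366.9 × 2.145 = 787 N·m counterclockwise.
Sandbag: 20.1 × 9.81 = 197.2 N down at 2.17 m → arm 2.17 m, τ = 197.2 × 2.17 = 427.9 N·m counterclockwise.
Sign: 6.73 × 9.81 = 66.02 N down at 0.63 m → arm 0.63 m, τ = 66.02 × 0.63 = 41.59 N·m counterclockwise.
Net moment of the loads = 1256 N·m counterclockwise.
The upward force F acts at the left end, arm 4.29 m, giving F × 4.29 clockwise.
Setting net torque to zero: F × 4.29 = 1256 → F = 1256 / 4.29 = 293 N.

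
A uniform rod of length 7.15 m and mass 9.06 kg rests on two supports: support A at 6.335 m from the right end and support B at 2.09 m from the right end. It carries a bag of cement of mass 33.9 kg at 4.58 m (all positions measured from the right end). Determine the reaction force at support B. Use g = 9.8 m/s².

R_B ≈ 195 N

Sum moments about support A (its reaction then has zero moment arm).
Beam weight: 9.06 × 9.8 = 88.79 N down at 3.575 m → arm 2.76 m, τ = 88.79 × 2.76 = 245.1 N·m clockwise.
Bag of cement: 33.9 × 9.8 = 332.2 N down at 4.58 m → arm 1.755 m, τ = 332.2 × 1.755 = 583 N·m clockwise.
Net load moment about support A = 828.1 N·m clockwise.
Reaction R at support B is upward at 2.09 m, arm 4.245 m → moment R × 4.245 counterclockwise.
Setting net torque to zero: R × 4.245 = 828.1 → R = 195 N.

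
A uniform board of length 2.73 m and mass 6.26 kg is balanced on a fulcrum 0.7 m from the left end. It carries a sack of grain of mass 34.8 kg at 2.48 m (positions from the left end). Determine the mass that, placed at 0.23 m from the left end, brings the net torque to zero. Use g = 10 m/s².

Sum moments about the fulcrum (at 0.7 m from the left end) (the support reaction has zero arm there).
Beam weight: 6.26 × 10 = 62.6 N down at 1.365 m → arm 0.665 m, τ = 62.6 × 0.665 = 41.63 N·m clockwise.
Sack of grain: 34.8 × 10 = 348 N down at 2.48 m → arm 1.78 m, τ = 348 × 1.78 = 619.4 N·m clockwise.
Net moment of known loads = 661 N·m clockwise.
An unknown mass m at 0.23 m has arm 0.47 m; its moment is m·g·0.47 counterclockwise.
For rotational equilibrium, m × 10 × 0.47 = 661, so m = 661 / (10 × 0.47) = 141 kg.

m ≈ 141 kg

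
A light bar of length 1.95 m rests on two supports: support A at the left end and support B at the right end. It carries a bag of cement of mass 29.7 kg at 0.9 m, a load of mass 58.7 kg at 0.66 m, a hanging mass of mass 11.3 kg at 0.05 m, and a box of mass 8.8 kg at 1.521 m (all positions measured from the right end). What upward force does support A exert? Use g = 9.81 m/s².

Taking torques about support B:
Bag of cement: 29.7 × 9.81 = 291.4 N down at 0.9 m → arm 0.9 m, τ = 291.4 × 0.9 = 262.3 N·m counterclockwise.
Load: 58.7 × 9.81 = 575.8 N down at 0.66 m → arm 0.66 m, τ = 575.8 × 0.66 = 380 N·m counterclockwise.
Hanging mass: 11.3 × 9.81 = 110.9 N down at 0.05 m → arm 0.05 m, τ = 110.9 × 0.05 = 5.545 N·m counterclockwise.
Box: 8.8 × 9.81 = 86.33 N down at 1.521 m → arm 1.521 m, τ = 86.33 × 1.521 = 131.3 N·m counterclockwise.
Net load moment about support B = 779.1 N·m counterclockwise.
Reaction R at support A is upward at 1.95 m, arm 1.95 m → moment R × 1.95 clockwise.
Στ = 0 ⇒ R × 1.95 = 779.1 ⇒ R = 400 N.

R_A ≈ 400 N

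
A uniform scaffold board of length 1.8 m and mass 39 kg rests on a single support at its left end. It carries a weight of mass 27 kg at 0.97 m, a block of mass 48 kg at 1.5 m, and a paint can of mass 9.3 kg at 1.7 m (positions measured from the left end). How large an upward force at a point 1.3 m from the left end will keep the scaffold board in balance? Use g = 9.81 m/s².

Take moments about the left end.
Beam weight: 39 × 9.81 = 382.6 N down at 0.9 m → arm 0.9 m, τ = 382.6 × 0.9 = 344.3 N·m clockwise.
Weight: 27 × 9.81 = 264.9 N down at 0.97 m → arm 0.97 m, τ = 264.9 × 0.97 = 257 N·m clockwise.
Block: 48 × 9.81 = 470.9 N down at 1.5 m → arm 1.5 m, τ = 470.9 × 1.5 = 706.3 N·m clockwise.
Paint can: 9.3 × 9.81 = 91.23 N down at 1.7 m → arm 1.7 m, τ = 91.23 × 1.7 = 155.1 N·m clockwise.
Net moment of the loads = 1463 N·m clockwise.
The upward force F acts at a point 1.3 m from the left end, arm 1.3 m, giving F × 1.3 counterclockwise.
Setting net torque to zero: F × 1.3 = 1463 → F = 1463 / 1.3 = 1130 N.

F ≈ 1130 N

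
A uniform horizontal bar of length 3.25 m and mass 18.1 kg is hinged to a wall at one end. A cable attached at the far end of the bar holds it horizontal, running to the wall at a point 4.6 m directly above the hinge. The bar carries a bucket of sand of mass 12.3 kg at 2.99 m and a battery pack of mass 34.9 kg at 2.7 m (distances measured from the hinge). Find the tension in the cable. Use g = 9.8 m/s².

About the hinge:
Beam weight: 18.1 × 9.8 = 177.4 N down at 1.625 m → arm 1.625 m, τ = 177.4 × 1.625 = 288.3 N·m clockwise.
Bucket of sand: 12.3 × 9.8 = 120.5 N down at 2.99 m → arm 2.99 m, τ = 120.5 × 2.99 = 360.3 N·m clockwise.
Battery pack: 34.9 × 9.8 = 342 N down at 2.7 m → arm 2.7 m, τ = 342 × 2.7 = 923.4 N·m clockwise.
Total clockwise load moment = 1572 N·m.
The cable tension T acts at 3.25 m; only its component perpendicular to the bar, T sinθ, produces torque. sinθ = h/√(h²+d²) = 4.6/√(4.6²+3.25²) = 0.8167.
Balancing moments: T × 3.25 × 0.8167 = 1572, giving T = 1572 / 2.654 = 592 N.

T ≈ 592 N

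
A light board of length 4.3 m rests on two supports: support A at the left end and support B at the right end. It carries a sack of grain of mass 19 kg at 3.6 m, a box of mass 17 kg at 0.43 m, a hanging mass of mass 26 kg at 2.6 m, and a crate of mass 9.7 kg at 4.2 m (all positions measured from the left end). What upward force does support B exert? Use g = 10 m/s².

R_B ≈ 428 N

Taking torques about support A:
Sack of grain: 19 × 10 = 190 N down at 3.6 m → arm 3.6 m, τ = 190 × 3.6 = 684 N·m clockwise.
Box: 17 × 10 = 170 N down at 0.43 m → arm 0.43 m, τ = 170 × 0.43 = 73.1 N·m clockwise.
Hanging mass: 26 × 10 = 260 N down at 2.6 m → arm 2.6 m, τ = 260 × 2.6 = 676 N·m clockwise.
Crate: 9.7 × 10 = 97 N down at 4.2 m → arm 4.2 m, τ = 97 × 4.2 = 407.4 N·m clockwise.
Net load moment about support A = 1840 N·m clockwise.
Reaction R at support B is upward at 4.3 m, arm 4.3 m → moment R × 4.3 counterclockwise.
Balancing moments: R × 4.3 = 1840, giving R = 428 N.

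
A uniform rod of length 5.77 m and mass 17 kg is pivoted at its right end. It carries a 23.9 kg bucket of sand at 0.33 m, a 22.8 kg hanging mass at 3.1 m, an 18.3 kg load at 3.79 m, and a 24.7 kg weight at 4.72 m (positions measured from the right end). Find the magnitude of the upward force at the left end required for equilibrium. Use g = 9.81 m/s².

F ≈ 533 N

Sum moments about the right end (the unknown pivot reaction has zero arm there).
Beam weight: 17 × 9.81 = 166.8 N down at 2.885 m → arm 2.885 m, τ = 166.8 × 2.885 = 481.2 N·m counterclockwise.
Bucket of sand: 23.9 × 9.81 = 234.5 N down at 0.33 m → arm 0.33 m, τ = 234.5 × 0.33 = 77.39 N·m counterclockwise.
Hanging mass: 22.8 × 9.81 = 223.7 N down at 3.1 m → arm 3.1 m, τ = 223.7 × 3.1 = 693.5 N·m counterclockwise.
Load: 18.3 × 9.81 = 179.5 N down at 3.79 m → arm 3.79 m, τ = 179.5 × 3.79 = 680.3 N·m counterclockwise.
Weight: 24.7 × 9.81 = 242.3 N down at 4.72 m → arm 4.72 m, τ = 242.3 × 4.72 = 1144 N·m counterclockwise.
Net moment of the loads = 3076 N·m counterclockwise.
The upward force F acts at the left end, arm 5.77 m, giving F × 5.77 clockwise.
Setting net torque to zero: F × 5.77 = 3076 → F = 3076 / 5.77 = 533 N.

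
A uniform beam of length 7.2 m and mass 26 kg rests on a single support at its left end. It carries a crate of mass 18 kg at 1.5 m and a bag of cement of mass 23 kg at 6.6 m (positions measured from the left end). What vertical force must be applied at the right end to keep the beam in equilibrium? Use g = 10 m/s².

F ≈ 378 N

Sum moments about the left end (the unknown pivot reaction has zero arm there).
Beam weight: 26 × 10 = 260 N down at 3.6 m → arm 3.6 m, τ = 260 × 3.6 = 936 N·m clockwise.
Crate: 18 × 10 = 180 N down at 1.5 m → arm 1.5 m, τ = 180 × 1.5 = 270 N·m clockwise.
Bag of cement: 23 × 10 = 230 N down at 6.6 m → arm 6.6 m, τ = 230 × 6.6 = 1518 N·m clockwise.
Net moment of the loads = 2724 N·m clockwise.
The upward force F acts at the right end, arm 7.2 m, giving F × 7.2 counterclockwise.
Setting net torque to zero: F × 7.2 = 2724 → F = 2724 / 7.2 = 378 N.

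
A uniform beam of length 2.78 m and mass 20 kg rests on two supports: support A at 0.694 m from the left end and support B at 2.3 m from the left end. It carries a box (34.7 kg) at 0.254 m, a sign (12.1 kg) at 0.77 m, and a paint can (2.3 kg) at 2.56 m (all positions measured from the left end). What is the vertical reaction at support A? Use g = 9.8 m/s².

Take moments about support B.
Beam weight: 20 × 9.8 = 196 N down at 1.39 m → arm 0.91 m, τ = 196 × 0.91 = 178.4 N·m counterclockwise.
Box: 34.7 × 9.8 = 340.1 N down at 0.254 m → arm 2.046 m, τ = 340.1 × 2.046 = 695.8 N·m counterclockwise.
Sign: 12.1 × 9.8 = 118.6 N down at 0.77 m → arm 1.53 m, τ = 118.6 × 1.53 = 181.5 N·m counterclockwise.
Paint can: 2.3 × 9.8 = 22.54 N down at 2.56 m → arm 0.26 m, τ = 22.54 × 0.26 = 5.86 N·m clockwise.
Net load moment about support B = 1050 N·m counterclockwise.
Reaction R at support A is upward at 0.694 m, arm 1.606 m → moment R × 1.606 clockwise.
Στ = 0 ⇒ R × 1.606 = 1050 ⇒ R = 654 N.

R_A ≈ 654 N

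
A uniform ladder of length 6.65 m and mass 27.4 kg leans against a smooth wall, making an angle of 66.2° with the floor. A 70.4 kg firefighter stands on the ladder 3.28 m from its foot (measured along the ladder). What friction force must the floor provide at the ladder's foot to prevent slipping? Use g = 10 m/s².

f ≈ 214 N

Taking torques about the foot of the ladder:
Ladder weight 27.4×10 = 274 N acts at 3.325 m along the ladder; its horizontal arm is 3.325·cos66.2° = 1.342 m → τ = 367.7 N·m clockwise.
Firefighter: 70.4×10 = 704 N at 3.28 m → arm 1.324 m → τ = 932.1 N·m clockwise.
Wall normal N acts horizontally at the top; its moment arm is the height L sinθ = 6.65·sin66.2° = 6.084 m, counterclockwise.
For rotational equilibrium, N × 6.084 = 1300, so N = 214 N.
ΣFx = 0: friction at the foot balances the wall's push, so f = N_wall = 214 N.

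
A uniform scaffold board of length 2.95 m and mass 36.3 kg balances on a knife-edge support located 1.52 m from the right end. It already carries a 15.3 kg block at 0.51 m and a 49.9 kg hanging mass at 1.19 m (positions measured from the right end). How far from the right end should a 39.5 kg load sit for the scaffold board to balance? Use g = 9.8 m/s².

x ≈ 2.37 m from the right end

Choose the knife-edge support (at 1.52 m from the right end) as the axis so the support reaction has zero arm there.
Beam weight: 36.3 × 9.8 = 355.7 N down at 1.475 m → arm 0.045 m, τ = 355.7 × 0.045 = 16.01 N·m clockwise.
Block: 15.3 × 9.8 = 149.9 N down at 0.51 m → arm 1.01 m, τ = 149.9 × 1.01 = 151.4 N·m clockwise.
Hanging mass: 49.9 × 9.8 = 489 N down at 1.19 m → arm 0.33 m, τ = 489 × 0.33 = 161.4 N·m clockwise.
Net moment of existing loads = 328.8 N·m clockwise.
The load weighs 39.5 × 9.8 = 387.1 N and must supply an equal counterclockwise moment, so its lever arm about the knife-edge support is 328.8 / 387.1 = 0.849 m.
That puts it at 1.52 + 0.849 = 2.37 m from the right end.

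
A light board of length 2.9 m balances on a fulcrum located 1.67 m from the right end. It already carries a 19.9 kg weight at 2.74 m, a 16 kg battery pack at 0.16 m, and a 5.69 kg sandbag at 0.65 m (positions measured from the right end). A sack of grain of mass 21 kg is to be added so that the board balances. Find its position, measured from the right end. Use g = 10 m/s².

x ≈ 2.08 m from the right end

Taking torques about the fulcrum (at 1.67 m from the right end):
Weight: 19.9 × 10 = 199 N down at 2.74 m → arm 1.07 m, τ = 199 × 1.07 = 212.9 N·m counterclockwise.
Battery pack: 16 × 10 = 160 N down at 0.16 m → arm 1.51 m, τ = 160 × 1.51 = 241.6 N·m clockwise.
Sandbag: 5.69 × 10 = 56.9 N down at 0.65 m → arm 1.02 m, τ = 56.9 × 1.02 = 58.04 N·m clockwise.
Net moment of existing loads = 86.74 N·m clockwise.
The sack of grain weighs 21 × 10 = 210 N and must supply an equal counterclockwise moment, so its lever arm about the fulcrum is 86.74 / 210 = 0.413 m.
That puts it at 1.67 + 0.413 = 2.08 m from the right end.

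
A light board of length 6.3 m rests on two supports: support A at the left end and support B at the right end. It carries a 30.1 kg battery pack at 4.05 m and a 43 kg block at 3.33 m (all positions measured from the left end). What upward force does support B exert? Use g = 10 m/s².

Sum moments about support A (its reaction then has zero moment arm).
Battery pack: 30.1 × 10 = 301 N down at 4.05 m → arm 4.05 m, τ = 301 × 4.05 = 1219 N·m clockwise.
Block: 43 × 10 = 430 N down at 3.33 m → arm 3.33 m, τ = 430 × 3.33 = 1432 N·m clockwise.
Net load moment about support A = 2651 N·m clockwise.
Reaction R at support B is upward at 6.3 m, arm 6.3 m → moment R × 6.3 counterclockwise.
Balancing moments: R × 6.3 = 2651, giving R = 421 N.

R_B ≈ 421 N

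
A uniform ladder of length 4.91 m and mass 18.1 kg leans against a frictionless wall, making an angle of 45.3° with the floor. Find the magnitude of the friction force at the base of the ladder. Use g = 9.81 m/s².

f ≈ 87.9 N

About the foot of the ladder:
Ladder weight 18.1×9.81 = 177.6 N acts at 2.455 m along the ladder; its horizontal arm is 2.455·cos45.3° = 1.727 m → τ = 306.7 N·m clockwise.
Wall normal N acts horizontally at the top; its moment arm is the height L sinθ = 4.91·sin45.3° = 3.49 m, counterclockwise.
Setting net torque to zero: N × 3.49 = 306.7 → N = 87.9 N.
ΣFx = 0: friction at the foot balances the wall's push, so f = N_wall = 87.9 N.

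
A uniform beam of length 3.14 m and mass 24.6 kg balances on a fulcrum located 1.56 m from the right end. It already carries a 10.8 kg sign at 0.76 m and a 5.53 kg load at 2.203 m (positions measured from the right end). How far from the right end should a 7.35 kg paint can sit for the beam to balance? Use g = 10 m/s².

About the fulcrum (at 1.56 m from the right end):
Beam weight: 24.6 × 10 = 246 N down at 1.57 m → arm 0.01 m, τ = 246 × 0.01 = 2.46 N·m counterclockwise.
Sign: 10.8 × 10 = 108 N down at 0.76 m → arm 0.8 m, τ = 108 × 0.8 = 86.4 N·m clockwise.
Load: 5.53 × 10 = 55.3 N down at 2.203 m → arm 0.643 m, τ = 55.3 × 0.643 = 35.56 N·m counterclockwise.
Net moment of existing loads = 48.38 N·m clockwise.
The paint can weighs 7.35 × 10 = 73.5 N and must supply an equal counterclockwise moment, so its lever arm about the fulcrum is 48.38 / 73.5 = 0.658 m.
That puts it at 1.56 + 0.658 = 2.22 m from the right end.

x ≈ 2.22 m from the right end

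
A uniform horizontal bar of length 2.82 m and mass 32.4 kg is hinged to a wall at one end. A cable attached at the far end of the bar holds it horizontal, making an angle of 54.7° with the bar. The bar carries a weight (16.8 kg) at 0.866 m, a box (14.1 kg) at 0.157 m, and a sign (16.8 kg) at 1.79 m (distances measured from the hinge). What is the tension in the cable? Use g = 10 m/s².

T ≈ 402 N

Take moments about the hinge.
Beam weight: 32.4 × 10 = 324 N down at 1.41 m → arm 1.41 m, τ = 324 × 1.41 = 456.8 N·m clockwise.
Weight: 16.8 × 10 = 168 N down at 0.866 m → arm 0.866 m, τ = 168 × 0.866 = 145.5 N·m clockwise.
Box: 14.1 × 10 = 141 N down at 0.157 m → arm 0.157 m, τ = 141 × 0.157 = 22.14 N·m clockwise.
Sign: 16.8 × 10 = 168 N down at 1.79 m → arm 1.79 m, τ = 168 × 1.79 = 300.7 N·m clockwise.
Total clockwise load moment = 925.1 N·m.
The cable tension T acts at 2.82 m; only its component perpendicular to the bar, T sinθ, produces torque. sin 54.7° = 0.8161.
Balancing moments: T × 2.82 × 0.8161 = 925.1, giving T = 925.1 / 2.301 = 402 N.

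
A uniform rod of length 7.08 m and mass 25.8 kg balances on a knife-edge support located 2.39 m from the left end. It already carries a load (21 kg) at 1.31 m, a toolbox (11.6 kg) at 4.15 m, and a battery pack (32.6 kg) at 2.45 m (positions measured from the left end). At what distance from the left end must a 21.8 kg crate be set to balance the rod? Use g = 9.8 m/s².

Choose the knife-edge support (at 2.39 m from the left end) as the axis so the support reaction has zero arm there.
Beam weight: 25.8 × 9.8 = 252.8 N down at 3.54 m → arm 1.15 m, τ = 252.8 × 1.15 = 290.7 N·m clockwise.
Load: 21 × 9.8 = 205.8 N down at 1.31 m → arm 1.08 m, τ = 205.8 × 1.08 = 222.3 N·m counterclockwise.
Toolbox: 11.6 × 9.8 = 113.7 N down at 4.15 m → arm 1.76 m, τ = 113.7 × 1.76 = 200.1 N·m clockwise.
Battery pack: 32.6 × 9.8 = 319.5 N down at 2.45 m → arm 0.06 m, τ = 319.5 × 0.06 = 19.17 N·m clockwise.
Net moment of existing loads = 287.7 N·m clockwise.
The crate weighs 21.8 × 9.8 = 213.6 N and must supply an equal counterclockwise moment, so its lever arm about the knife-edge support is 287.7 / 213.6 = 1.35 m.
That puts it at 2.39 − 1.35 = 1.04 m from the left end.

x ≈ 1.04 m from the left end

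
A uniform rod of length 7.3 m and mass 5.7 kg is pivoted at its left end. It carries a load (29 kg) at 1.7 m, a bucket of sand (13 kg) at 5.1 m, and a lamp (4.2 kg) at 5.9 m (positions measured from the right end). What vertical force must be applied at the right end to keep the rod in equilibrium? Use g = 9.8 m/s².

F ≈ 292 N

Choose the left end as the axis so the unknown pivot reaction has zero arm there.
Beam weight: 5.7 × 9.8 = 55.86 N down at 3.65 m → arm 3.65 m, τ = 55.86 × 3.65 = 203.9 N·m clockwise.
Load: 29 × 9.8 = 284.2 N down at 1.7 m → arm 5.6 m, τ = 284.2 × 5.6 = 1592 N·m clockwise.
Bucket of sand: 13 × 9.8 = 127.4 N down at 5.1 m → arm 2.2 m, τ = 127.4 × 2.2 = 280.3 N·m clockwise.
Lamp: 4.2 × 9.8 = 41.16 N down at 5.9 m → arm 1.4 m, τ = 41.16 × 1.4 = 57.62 N·m clockwise.
Net moment of the loads = 2134 N·m clockwise.
The upward force F acts at the right end, arm 7.3 m, giving F × 7.3 counterclockwise.
Balancing moments: F × 7.3 = 2134, giving F = 2134 / 7.3 = 292 N.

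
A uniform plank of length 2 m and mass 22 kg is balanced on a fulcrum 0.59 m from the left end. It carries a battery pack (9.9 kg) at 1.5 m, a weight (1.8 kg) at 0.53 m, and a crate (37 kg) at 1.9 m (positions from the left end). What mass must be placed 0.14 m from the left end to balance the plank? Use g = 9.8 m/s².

Take moments about the fulcrum (at 0.59 m from the left end).
Beam weight: 22 × 9.8 = 215.6 N down at 1 m → arm 0.41 m, τ = 215.6 × 0.41 = 88.4 N·m clockwise.
Battery pack: 9.9 × 9.8 = 97.02 N down at 1.5 m → arm 0.91 m, τ = 97.02 × 0.91 = 88.29 N·m clockwise.
Weight: 1.8 × 9.8 = 17.64 N down at 0.53 m → arm 0.06 m, τ = 17.64 × 0.06 = 1.058 N·m counterclockwise.
Crate: 37 × 9.8 = 362.6 N down at 1.9 m → arm 1.31 m, τ = 362.6 × 1.31 = 475 N·m clockwise.
Net moment of known loads = 650.6 N·m clockwise.
An unknown mass m at 0.14 m has arm 0.45 m; its moment is m·g·0.45 counterclockwise.
Στ = 0 ⇒ m × 9.8 × 0.45 = 650.6 ⇒ m = 650.6 / (9.8 × 0.45) = 148 kg.

m ≈ 148 kg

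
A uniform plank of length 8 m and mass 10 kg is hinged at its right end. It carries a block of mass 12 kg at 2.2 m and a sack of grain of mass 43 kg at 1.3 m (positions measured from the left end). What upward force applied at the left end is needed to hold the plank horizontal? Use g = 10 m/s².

F ≈ 497 N

Sum moments about the right end (the unknown pivot reaction has zero arm there).
Beam weight: 10 × 10 = 100 N down at 4 m → arm 4 m, τ = 100 × 4 = 400 N·m counterclockwise.
Block: 12 × 10 = 120 N down at 2.2 m → arm 5.8 m, τ = 120 × 5.8 = 696 N·m counterclockwise.
Sack of grain: 43 × 10 = 430 N down at 1.3 m → arm 6.7 m, τ = 430 × 6.7 = 2881 N·m counterclockwise.
Net moment of the loads = 3977 N·m counterclockwise.
The upward force F acts at the left end, arm 8 m, giving F × 8 clockwise.
Balancing moments: F × 8 = 3977, giving F = 3977 / 8 = 497 N.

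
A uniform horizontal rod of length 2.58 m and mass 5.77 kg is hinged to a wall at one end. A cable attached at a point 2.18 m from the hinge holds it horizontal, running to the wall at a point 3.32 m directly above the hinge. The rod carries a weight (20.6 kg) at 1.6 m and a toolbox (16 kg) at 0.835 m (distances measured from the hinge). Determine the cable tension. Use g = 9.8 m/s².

Choose the hinge as the axis so the unknown hinge reaction has zero arm there.
Beam weight: 5.77 × 9.8 = 56.55 N down at 1.29 m → arm 1.29 m, τ = 56.55 × 1.29 = 72.95 N·m clockwise.
Weight: 20.6 × 9.8 = 201.9 N down at 1.6 m → arm 1.6 m, τ = 201.9 × 1.6 = 323 N·m clockwise.
Toolbox: 16 × 9.8 = 156.8 N down at 0.835 m → arm 0.835 m, τ = 156.8 × 0.835 = 130.9 N·m clockwise.
Total clockwise load moment = 526.9 N·m.
The cable tension T acts at 2.18 m; only its component perpendicular to the rod, T sinθ, produces torque. sinθ = h/√(h²+d²) = 3.32/√(3.32²+2.18²) = 0.8359.
Balancing moments: T × 2.18 × 0.8359 = 526.9, giving T = 526.9 / 1.822 = 289 N.

T ≈ 289 N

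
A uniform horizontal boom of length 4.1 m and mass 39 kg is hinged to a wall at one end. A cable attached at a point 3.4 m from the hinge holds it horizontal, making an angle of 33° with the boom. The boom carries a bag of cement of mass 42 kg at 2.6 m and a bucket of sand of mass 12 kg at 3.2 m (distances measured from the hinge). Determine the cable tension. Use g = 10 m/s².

About the hinge:
Beam weight: 39 × 10 = 390 N down at 2.05 m → arm 2.05 m, τ = 390 × 2.05 = 799.5 N·m clockwise.
Bag of cement: 42 × 10 = 420 N down at 2.6 m → arm 2.6 m, τ = 420 × 2.6 = 1092 N·m clockwise.
Bucket of sand: 12 × 10 = 120 N down at 3.2 m → arm 3.2 m, τ = 120 × 3.2 = 384 N·m clockwise.
Total clockwise load moment = 2276 N·m.
The cable tension T acts at 3.4 m; only its component perpendicular to the boom, T sinθ, produces torque. sin 33° = 0.5446.
Setting net torque to zero: T × 3.4 × 0.5446 = 2276 → T = 2276 / 1.852 = 1230 N.

T ≈ 1230 N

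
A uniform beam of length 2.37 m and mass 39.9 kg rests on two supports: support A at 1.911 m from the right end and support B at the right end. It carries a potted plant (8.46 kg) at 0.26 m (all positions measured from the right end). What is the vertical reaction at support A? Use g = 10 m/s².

Taking torques about support B:
Beam weight: 39.9 × 10 = 399 N down at 1.185 m → arm 1.185 m, τ = 399 × 1.185 = 472.8 N·m counterclockwise.
Potted plant: 8.46 × 10 = 84.6 N down at 0.26 m → arm 0.26 m, τ = 84.6 × 0.26 = 22 N·m counterclockwise.
Net load moment about support B = 494.8 N·m counterclockwise.
Reaction R at support A is upward at 1.911 m, arm 1.911 m → moment R × 1.911 clockwise.
Balancing moments: R × 1.911 = 494.8, giving R = 259 N.

R_A ≈ 259 N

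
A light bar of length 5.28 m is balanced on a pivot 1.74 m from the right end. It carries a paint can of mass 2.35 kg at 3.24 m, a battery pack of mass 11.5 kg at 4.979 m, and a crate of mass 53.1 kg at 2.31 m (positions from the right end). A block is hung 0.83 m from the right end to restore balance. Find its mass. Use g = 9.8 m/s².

m ≈ 78.1 kg

Choose the pivot (at 1.74 m from the right end) as the axis so the support reaction has zero arm there.
Paint can: 2.35 × 9.8 = 23.03 N down at 3.24 m → arm 1.5 m, τ = 23.03 × 1.5 = 34.55 N·m counterclockwise.
Battery pack: 11.5 × 9.8 = 112.7 N down at 4.979 m → arm 3.239 m, τ = 112.7 × 3.239 = 365 N·m counterclockwise.
Crate: 53.1 × 9.8 = 520.4 N down at 2.31 m → arm 0.57 m, τ = 520.4 × 0.57 = 296.6 N·m counterclockwise.
Net moment of known loads = 696.2 N·m counterclockwise.
An unknown mass m at 0.83 m has arm 0.91 m; its moment is m·g·0.91 clockwise.
Setting net torque to zero: m × 9.8 × 0.91 = 696.2 → m = 696.2 / (9.8 × 0.91) = 78.1 kg.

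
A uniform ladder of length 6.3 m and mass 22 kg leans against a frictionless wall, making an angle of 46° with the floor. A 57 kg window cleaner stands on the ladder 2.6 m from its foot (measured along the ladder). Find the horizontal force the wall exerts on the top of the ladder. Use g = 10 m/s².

N_wall ≈ 333 N

Sum moments about the foot of the ladder (the floor normal and friction both act there and drop out).
Ladder weight 22×10 = 220 N acts at 3.15 m along the ladder; its horizontal arm is 3.15·cos46° = 2.188 m → τ = 481.4 N·m clockwise.
Window cleaner: 57×10 = 570 N at 2.6 m → arm 1.806 m → τ = 1029 N·m clockwise.
Wall normal N acts horizontally at the top; its moment arm is the height L sinθ = 6.3·sin46° = 4.532 m, counterclockwise.
Setting net torque to zero: N × 4.532 = 1510 → N = 333 N.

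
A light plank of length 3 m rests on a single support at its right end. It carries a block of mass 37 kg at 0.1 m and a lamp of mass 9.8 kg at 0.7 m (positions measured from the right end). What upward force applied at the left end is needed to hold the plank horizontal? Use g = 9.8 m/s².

F ≈ 34.5 N

Take moments about the right end.
Block: 37 × 9.8 = 362.6 N down at 0.1 m → arm 0.1 m, τ = 362.6 × 0.1 = 36.26 N·m counterclockwise.
Lamp: 9.8 × 9.8 = 96.04 N down at 0.7 m → arm 0.7 m, τ = 96.04 × 0.7 = 67.23 N·m counterclockwise.
Net moment of the loads = 103.5 N·m counterclockwise.
The upward force F acts at the left end, arm 3 m, giving F × 3 clockwise.
Setting net torque to zero: F × 3 = 103.5 → F = 103.5 / 3 = 34.5 N.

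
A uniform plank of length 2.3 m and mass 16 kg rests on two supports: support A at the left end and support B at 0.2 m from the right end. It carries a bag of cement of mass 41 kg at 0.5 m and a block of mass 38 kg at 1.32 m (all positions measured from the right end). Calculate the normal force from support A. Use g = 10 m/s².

About support B:
Beam weight: 16 × 10 = 160 N down at 1.15 m → arm 0.95 m, τ = 160 × 0.95 = 152 N·m counterclockwise.
Bag of cement: 41 × 10 = 410 N down at 0.5 m → arm 0.3 m, τ = 410 × 0.3 = 123 N·m counterclockwise.
Block: 38 × 10 = 380 N down at 1.32 m → arm 1.12 m, τ = 380 × 1.12 = 425.6 N·m counterclockwise.
Net load moment about support B = 700.6 N·m counterclockwise.
Reaction R at support A is upward at 2.3 m, arm 2.1 m → moment R × 2.1 clockwise.
Setting net torque to zero: R × 2.1 = 700.6 → R = 334 N.

R_A ≈ 334 N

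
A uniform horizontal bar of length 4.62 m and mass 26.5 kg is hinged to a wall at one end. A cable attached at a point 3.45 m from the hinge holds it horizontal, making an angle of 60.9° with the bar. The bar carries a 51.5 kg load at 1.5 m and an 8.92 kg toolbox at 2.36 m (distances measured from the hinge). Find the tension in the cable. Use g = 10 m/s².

T ≈ 529 N

About the hinge:
Beam weight: 26.5 × 10 = 265 N down at 2.31 m → arm 2.31 m, τ = 265 × 2.31 = 612.1 N·m clockwise.
Load: 51.5 × 10 = 515 N down at 1.5 m → arm 1.5 m, τ = 515 × 1.5 = 772.5 N·m clockwise.
Toolbox: 8.92 × 10 = 89.2 N down at 2.36 m → arm 2.36 m, τ = 89.2 × 2.36 = 210.5 N·m clockwise.
Total clockwise load moment = 1595 N·m.
The cable tension T acts at 3.45 m; only its component perpendicular to the bar, T sinθ, produces torque. sin 60.9° = 0.8738.
Setting net torque to zero: T × 3.45 × 0.8738 = 1595 → T = 1595 / 3.015 = 529 N.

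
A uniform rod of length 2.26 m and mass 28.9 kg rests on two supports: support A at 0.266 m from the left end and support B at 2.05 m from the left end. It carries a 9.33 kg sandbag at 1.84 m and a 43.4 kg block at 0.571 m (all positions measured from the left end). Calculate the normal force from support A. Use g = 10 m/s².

Sum moments about support B (its reaction then has zero moment arm).
Beam weight: 28.9 × 10 = 289 N down at 1.13 m → arm 0.92 m, τ = 289 × 0.92 = 265.9 N·m counterclockwise.
Sandbag: 9.33 × 10 = 93.3 N down at 1.84 m → arm 0.21 m, τ = 93.3 × 0.21 = 19.59 N·m counterclockwise.
Block: 43.4 × 10 = 434 N down at 0.571 m → arm 1.479 m, τ = 434 × 1.479 = 641.9 N·m counterclockwise.
Net load moment about support B = 927.4 N·m counterclockwise.
Reaction R at support A is upward at 0.266 m, arm 1.784 m → moment R × 1.784 clockwise.
Στ = 0 ⇒ R × 1.784 = 927.4 ⇒ R = 520 N.

R_A ≈ 520 N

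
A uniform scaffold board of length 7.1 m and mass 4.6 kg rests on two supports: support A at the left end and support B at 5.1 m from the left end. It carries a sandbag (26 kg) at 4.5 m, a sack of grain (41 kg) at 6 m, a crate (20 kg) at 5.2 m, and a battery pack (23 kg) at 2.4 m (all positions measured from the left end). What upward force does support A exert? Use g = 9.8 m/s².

Take moments about support B.
Beam weight: 4.6 × 9.8 = 45.08 N down at 3.55 m → arm 1.55 m, τ = 45.08 × 1.55 = 69.87 N·m counterclockwise.
Sandbag: 26 × 9.8 = 254.8 N down at 4.5 m → arm 0.6 m, τ = 254.8 × 0.6 = 152.9 N·m counterclockwise.
Sack of grain: 41 × 9.8 = 401.8 N down at 6 m → arm 0.9 m, τ = 401.8 × 0.9 = 361.6 N·m clockwise.
Crate: 20 × 9.8 = 196 N down at 5.2 m → arm 0.1 m, τ = 196 × 0.1 = 19.6 N·m clockwise.
Battery pack: 23 × 9.8 = 225.4 N down at 2.4 m → arm 2.7 m, τ = 225.4 × 2.7 = 608.6 N·m counterclockwise.
Net load moment about support B = 450.2 N·m counterclockwise.
Reaction R at support A is upward at 0 m, arm 5.1 m → moment R × 5.1 clockwise.
Balancing moments: R × 5.1 = 450.2, giving R = 88.3 N.

R_A ≈ 88.3 N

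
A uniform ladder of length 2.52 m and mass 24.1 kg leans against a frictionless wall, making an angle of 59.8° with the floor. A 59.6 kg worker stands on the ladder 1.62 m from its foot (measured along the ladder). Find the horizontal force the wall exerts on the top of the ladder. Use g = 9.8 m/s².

Choose the foot of the ladder as the axis so the floor normal and friction both act there and drop out.
Ladder weight 24.1×9.8 = 236.2 N acts at 1.26 m along the ladder; its horizontal arm is 1.26·cos59.8° = 0.6338 m → τ = 149.7 N·m clockwise.
Worker: 59.6×9.8 = 584.1 N at 1.62 m → arm 0.8149 m → τ = 476 N·m clockwise.
Wall normal N acts horizontally at the top; its moment arm is the height L sinθ = 2.52·sin59.8° = 2.178 m, counterclockwise.
Στ = 0 ⇒ N × 2.178 = 625.7 ⇒ N = 287 N.

N_wall ≈ 287 N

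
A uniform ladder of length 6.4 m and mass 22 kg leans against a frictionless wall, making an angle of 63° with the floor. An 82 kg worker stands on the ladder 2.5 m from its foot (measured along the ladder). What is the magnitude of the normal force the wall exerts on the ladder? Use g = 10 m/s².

N_wall ≈ 219 N

Choose the foot of the ladder as the axis so the floor normal and friction both act there and drop out.
Ladder weight 22×10 = 220 N acts at 3.2 m along the ladder; its horizontal arm is 3.2·cos63° = 1.453 m → τ = 319.7 N·m clockwise.
Worker: 82×10 = 820 N at 2.5 m → arm 1.135 m → τ = 930.7 N·m clockwise.
Wall normal N acts horizontally at the top; its moment arm is the height L sinθ = 6.4·sin63° = 5.702 m, counterclockwise.
Setting net torque to zero: N × 5.702 = 1250 → N = 219 N.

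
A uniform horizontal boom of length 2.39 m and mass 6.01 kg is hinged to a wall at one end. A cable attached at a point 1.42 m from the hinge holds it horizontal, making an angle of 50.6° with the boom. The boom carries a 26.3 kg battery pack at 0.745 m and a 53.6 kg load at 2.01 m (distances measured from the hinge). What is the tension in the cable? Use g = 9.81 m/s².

T ≈ 1200 N

Choose the hinge as the axis so the unknown hinge reaction has zero arm there.
Beam weight: 6.01 × 9.81 = 58.96 N down at 1.195 m → arm 1.195 m, τ = 58.96 × 1.195 = 70.46 N·m clockwise.
Battery pack: 26.3 × 9.81 = 258 N down at 0.745 m → arm 0.745 m, τ = 258 × 0.745 = 192.2 N·m clockwise.
Load: 53.6 × 9.81 = 525.8 N down at 2.01 m → arm 2.01 m, τ = 525.8 × 2.01 = 1057 N·m clockwise.
Total clockwise load moment = 1320 N·m.
The cable tension T acts at 1.42 m; only its component perpendicular to the boom, T sinθ, produces torque. sin 50.6° = 0.7727.
Balancing moments: T × 1.42 × 0.7727 = 1320, giving T = 1320 / 1.097 = 1200 N.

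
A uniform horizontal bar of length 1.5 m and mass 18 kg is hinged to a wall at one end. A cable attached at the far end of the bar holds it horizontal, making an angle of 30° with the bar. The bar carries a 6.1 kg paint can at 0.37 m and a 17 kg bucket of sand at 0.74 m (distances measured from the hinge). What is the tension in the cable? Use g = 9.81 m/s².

T ≈ 371 N

Choose the hinge as the axis so the unknown hinge reaction has zero arm there.
Beam weight: 18 × 9.81 = 176.6 N down at 0.75 m → arm 0.75 m, τ = 176.6 × 0.75 = 132.4 N·m clockwise.
Paint can: 6.1 × 9.81 = 59.84 N down at 0.37 m → arm 0.37 m, τ = 59.84 × 0.37 = 22.14 N·m clockwise.
Bucket of sand: 17 × 9.81 = 166.8 N down at 0.74 m → arm 0.74 m, τ = 166.8 × 0.74 = 123.4 N·m clockwise.
Total clockwise load moment = 277.9 N·m.
The cable tension T acts at 1.5 m; only its component perpendicular to the bar, T sinθ, produces torque. sin 30° = 0.5.
For rotational equilibrium, T × 1.5 × 0.5 = 277.9, so T = 277.9 / 0.75 = 371 N.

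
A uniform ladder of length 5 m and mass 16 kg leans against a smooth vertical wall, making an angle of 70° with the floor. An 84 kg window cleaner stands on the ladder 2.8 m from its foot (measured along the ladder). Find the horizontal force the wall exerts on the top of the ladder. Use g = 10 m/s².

N_wall ≈ 200 N

About the foot of the ladder:
Ladder weight 16×10 = 160 N acts at 2.5 m along the ladder; its horizontal arm is 2.5·cos70° = 0.8551 m → τ = 136.8 N·m clockwise.
Window cleaner: 84×10 = 840 N at 2.8 m → arm 0.9577 m → τ = 804.5 N·m clockwise.
Wall normal N acts horizontally at the top; its moment arm is the height L sinθ = 5·sin70° = 4.698 m, counterclockwise.
Balancing moments: N × 4.698 = 941.3, giving N = 200 N.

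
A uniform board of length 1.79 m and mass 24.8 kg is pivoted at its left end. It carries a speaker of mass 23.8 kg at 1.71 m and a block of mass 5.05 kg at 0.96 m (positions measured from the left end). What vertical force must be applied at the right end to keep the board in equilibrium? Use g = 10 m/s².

Taking torques about the left end:
Beam weight: 24.8 × 10 = 248 N down at 0.895 m → arm 0.895 m, τ = 248 × 0.895 = 222 N·m clockwise.
Speaker: 23.8 × 10 = 238 N down at 1.71 m → arm 1.71 m, τ = 238 × 1.71 = 407 N·m clockwise.
Block: 5.05 × 10 = 50.5 N down at 0.96 m → arm 0.96 m, τ = 50.5 × 0.96 = 48.48 N·m clockwise.
Net moment of the loads = 677.5 N·m clockwise.
The upward force F acts at the right end, arm 1.79 m, giving F × 1.79 counterclockwise.
For rotational equilibrium, F × 1.79 = 677.5, so F = 677.5 / 1.79 = 378 N.

F ≈ 378 N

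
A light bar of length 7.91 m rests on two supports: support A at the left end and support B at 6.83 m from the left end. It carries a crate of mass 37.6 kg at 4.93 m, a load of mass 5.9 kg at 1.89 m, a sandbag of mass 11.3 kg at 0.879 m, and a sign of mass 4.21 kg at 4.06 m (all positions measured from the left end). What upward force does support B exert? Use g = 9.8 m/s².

Sum moments about support A (its reaction then has zero moment arm).
Crate: 37.6 × 9.8 = 368.5 N down at 4.93 m → arm 4.93 m, τ = 368.5 × 4.93 = 1817 N·m clockwise.
Load: 5.9 × 9.8 = 57.82 N down at 1.89 m → arm 1.89 m, τ = 57.82 × 1.89 = 109.3 N·m clockwise.
Sandbag: 11.3 × 9.8 = 110.7 N down at 0.879 m → arm 0.879 m, τ = 110.7 × 0.879 = 97.31 N·m clockwise.
Sign: 4.21 × 9.8 = 41.26 N down at 4.06 m → arm 4.06 m, τ = 41.26 × 4.06 = 167.5 N·m clockwise.
Net load moment about support A = 2191 N·m clockwise.
Reaction R at support B is upward at 6.83 m, arm 6.83 m → moment R × 6.83 counterclockwise.
Setting net torque to zero: R × 6.83 = 2191 → R = 321 N.

R_B ≈ 321 N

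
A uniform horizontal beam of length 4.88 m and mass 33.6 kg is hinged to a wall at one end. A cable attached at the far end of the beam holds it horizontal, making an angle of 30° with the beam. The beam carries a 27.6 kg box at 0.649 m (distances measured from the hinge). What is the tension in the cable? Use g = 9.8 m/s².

Sum moments about the hinge (the unknown hinge reaction has zero arm there).
Beam weight: 33.6 × 9.8 = 329.3 N down at 2.44 m → arm 2.44 m, τ = 329.3 × 2.44 = 803.5 N·m clockwise.
Box: 27.6 × 9.8 = 270.5 N down at 0.649 m → arm 0.649 m, τ = 270.5 × 0.649 = 175.6 N·m clockwise.
Total clockwise load moment = 979.1 N·m.
The cable tension T acts at 4.88 m; only its component perpendicular to the beam, T sinθ, produces torque. sin 30° = 0.5.
For rotational equilibrium, T × 4.88 × 0.5 = 979.1, so T = 979.1 / 2.44 = 401 N.

T ≈ 401 N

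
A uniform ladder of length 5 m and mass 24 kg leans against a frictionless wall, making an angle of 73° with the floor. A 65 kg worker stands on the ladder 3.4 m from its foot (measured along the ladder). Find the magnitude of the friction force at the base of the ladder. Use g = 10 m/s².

About the foot of the ladder:
Ladder weight 24×10 = 240 N acts at 2.5 m along the ladder; its horizontal arm is 2.5·cos73° = 0.7309 m → τ = 175.4 N·m clockwise.
Worker: 65×10 = 650 N at 3.4 m → arm 0.9941 m → τ = 646.2 N·m clockwise.
Wall normal N acts horizontally at the top; its moment arm is the height L sinθ = 5·sin73° = 4.782 m, counterclockwise.
Balancing moments: N × 4.782 = 821.6, giving N = 172 N.
ΣFx = 0: friction at the foot balances the wall's push, so f = N_wall = 172 N.

f ≈ 172 N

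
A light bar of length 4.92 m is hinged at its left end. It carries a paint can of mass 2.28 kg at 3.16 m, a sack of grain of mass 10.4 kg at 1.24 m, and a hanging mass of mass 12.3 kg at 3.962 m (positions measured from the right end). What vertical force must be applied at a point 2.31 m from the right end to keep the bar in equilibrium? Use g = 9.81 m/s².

Sum moments about the left end (the unknown pivot reaction has zero arm there).
Paint can: 2.28 × 9.81 = 22.37 N down at 3.16 m → arm 1.76 m, τ = 22.37 × 1.76 = 39.37 N·m clockwise.
Sack of grain: 10.4 × 9.81 = 102 N down at 1.24 m → arm 3.68 m, τ = 102 × 3.68 = 375.4 N·m clockwise.
Hanging mass: 12.3 × 9.81 = 120.7 N down at 3.962 m → arm 0.958 m, τ = 120.7 × 0.958 = 115.6 N·m clockwise.
Net moment of the loads = 530.4 N·m clockwise.
The upward force F acts at a point 2.31 m from the right end, arm 2.61 m, giving F × 2.61 counterclockwise.
For rotational equilibrium, F × 2.61 = 530.4, so F = 530.4 / 2.61 = 203 N.

F ≈ 203 N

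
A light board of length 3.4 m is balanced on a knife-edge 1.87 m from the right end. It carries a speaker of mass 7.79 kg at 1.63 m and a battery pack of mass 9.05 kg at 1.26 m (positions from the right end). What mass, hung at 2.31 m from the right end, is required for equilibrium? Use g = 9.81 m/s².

m ≈ 16.8 kg

Taking torques about the knife-edge (at 1.87 m from the right end):
Speaker: 7.79 × 9.81 = 76.42 N down at 1.63 m → arm 0.24 m, τ = 76.42 × 0.24 = 18.34 N·m clockwise.
Battery pack: 9.05 × 9.81 = 88.78 N down at 1.26 m → arm 0.61 m, τ = 88.78 × 0.61 = 54.16 N·m clockwise.
Net moment of known loads = 72.5 N·m clockwise.
An unknown mass m at 2.31 m has arm 0.44 m; its moment is m·g·0.44 counterclockwise.
For rotational equilibrium, m × 9.81 × 0.44 = 72.5, so m = 72.5 / (9.81 × 0.44) = 16.8 kg.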